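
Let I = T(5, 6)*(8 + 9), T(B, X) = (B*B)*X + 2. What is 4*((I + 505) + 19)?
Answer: 12432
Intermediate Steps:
T(B, X) = 2 + X*B² (T(B, X) = B²*X + 2 = X*B² + 2 = 2 + X*B²)
I = 2584 (I = (2 + 6*5²)*(8 + 9) = (2 + 6*25)*17 = (2 + 150)*17 = 152*17 = 2584)
4*((I + 505) + 19) = 4*((2584 + 505) + 19) = 4*(3089 + 19) = 4*3108 = 12432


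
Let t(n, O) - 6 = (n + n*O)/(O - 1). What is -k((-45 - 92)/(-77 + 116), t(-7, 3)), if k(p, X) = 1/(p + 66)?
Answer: -39/2437 ≈ -0.016003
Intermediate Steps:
t(n, O) = 6 + (n + O*n)/(-1 + O) (t(n, O) = 6 + (n + n*O)/(O - 1) = 6 + (n + O*n)/(-1 + O))
k(p, X) = 1/(66 + p)
-k((-45 - 92)/(-77 + 116), t(-7, 3)) = -1/(66 + (-45 - 92)/(-77 + 116)) = -1/(66 - 137/39) = -1/2437/39 = -1*39/2437 = -39/2437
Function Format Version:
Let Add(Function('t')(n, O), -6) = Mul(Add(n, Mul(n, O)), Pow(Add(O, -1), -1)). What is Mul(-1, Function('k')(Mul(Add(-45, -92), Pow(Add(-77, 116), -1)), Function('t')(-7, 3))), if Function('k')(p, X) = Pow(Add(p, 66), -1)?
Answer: Rational(-39, 2437) ≈ -0.016003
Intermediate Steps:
Function('t')(n, O) = Add(6, Mul(Pow(Add(-1, O), -1), Add(n, Mul(O, n)))) (Function('t')(n, O) = Add(6, Mul(Add(n, Mul(n, O)), Pow(Add(O, -1), -1))) = Add(6, Mul(Add(n, Mul(O, n)), Pow(Add(-1, O), -1))) = Add(6, Mul(Pow(Add(-1, O), -1), Add(n, Mul(O, n)))))
Function('k')(p, X) = Pow(Add(66, p), -1)
Mul(-1, Function('k')(Mul(Add(-45, -92), Pow(Add(-77, 116), -1)), Function('t')(-7, 3))) = Mul(-1, Pow(Add(66, Mul(Add(-45, -92), Pow(Add(-77, 116), -1))), -1)) = Mul(-1, Pow(Add(66, Mul(-137, Pow(39, -1))), -1)) = Mul(-1, Pow(Add(66, Mul(-137, Rational(1, 39))), -1)) = Mul(-1, Pow(Add(66, Rational(-137, 39)), -1)) = Mul(-1, Pow(Rational(2437, 39), -1)) = Mul(-1, Rational(39, 2437)) = Rational(-39, 2437)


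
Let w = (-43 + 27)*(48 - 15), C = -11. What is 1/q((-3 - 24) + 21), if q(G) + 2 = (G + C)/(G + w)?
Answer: -534/1051 ≈ -0.50809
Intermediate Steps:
w = -528 (w = -16*33 = -528)
q(G) = -2 + (-11 + G)/(-528 + G) (q(G) = -2 + (G - 11)/(G - 528) = -2 + (-11 + G)/(-528 + G))
1/q((-3 - 24) + 21) = 1/((1045 - ((-3 - 24) + 21))/(-528 + ((-3 - 24) + 21))) = 1/((1045 - (-27 + 21))/(-528 + (-27 + 21))) = 1/((1045 - 1*(-6))/(-528 - 6)) = 1/((1045 + 6)/(-534)) = 1/(-1/534*1051) = 1/(-1051/534) = -534/1051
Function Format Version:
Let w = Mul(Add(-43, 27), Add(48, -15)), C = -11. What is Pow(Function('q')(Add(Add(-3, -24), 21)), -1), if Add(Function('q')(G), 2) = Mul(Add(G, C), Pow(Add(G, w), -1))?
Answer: Rational(-534, 1051) ≈ -0.50809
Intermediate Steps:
w = -528 (w = Mul(-16, 33) = -528)
Function('q')(G) = Add(-2, Mul(Pow(Add(-528, G), -1), Add(-11, G))) (Function('q')(G) = Add(-2, Mul(Add(G, -11), Pow(Add(G, -528), -1))) = Add(-2, Mul(Add(-11, G), Pow(Add(-528, G), -1))) = Add(-2, Mul(Pow(Add(-528, G), -1), Add(-11, G))))
Pow(Function('q')(Add(Add(-3, -24), 21)), -1) = Pow(Mul(Pow(Add(-528, Add(Add(-3, -24), 21)), -1), Add(1045, Mul(-1, Add(Add(-3, -24), 21)))), -1) = Pow(Mul(Pow(Add(-528, Add(-27, 21)), -1), Add(1045, Mul(-1, Add(-27, 21)))), -1) = Pow(Mul(Pow(Add(-528, -6), -1), Add(1045, Mul(-1, -6))), -1) = Pow(Mul(Pow(-534, -1), Add(1045, 6)), -1) = Pow(Mul(Rational(-1, 534), 1051), -1) = Pow(Rational(-1051, 534), -1) = Rational(-534, 1051)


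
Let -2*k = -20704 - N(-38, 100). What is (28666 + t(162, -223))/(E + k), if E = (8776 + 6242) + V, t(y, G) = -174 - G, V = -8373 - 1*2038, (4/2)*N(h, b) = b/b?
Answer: 114860/59837 ≈ 1.9195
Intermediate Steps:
N(h, b) = ½ (N(h, b) = (b/b)/2 = (½)*1 = ½)
V = -10411 (V = -8373 - 2038 = -10411)
k = 41409/4 (k = -(-20704 - 1*½)/2 = -(-20704 - ½)/2 = -½*(-41409/2) = 41409/4 ≈ 10352.)
E = 4607 (E = (8776 + 6242) - 10411 = 15018 - 10411 = 4607)
(28666 + t(162, -223))/(E + k) = (28666 + (-174 - 1*(-223)))/(4607 + 41409/4) = (28666 + (-174 + 223))/(59837/4) = (28666 + 49)*(4/59837) = 28715*(4/59837) = 114860/59837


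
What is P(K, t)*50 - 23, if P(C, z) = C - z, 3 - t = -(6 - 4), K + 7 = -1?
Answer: -673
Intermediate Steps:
K = -8 (K = -7 - 1 = -8)
t = 5 (t = 3 - (-1)*(6 - 4) = 3 - (-1)*2 = 3 - 1*(-2) = 3 + 2 = 5)
P(K, t)*50 - 23 = (-8 - 1*5)*50 - 23 = (-8 - 5)*50 - 23 = -13*50 - 23 = -650 - 23 = -673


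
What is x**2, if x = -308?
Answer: 94864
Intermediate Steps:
x**2 = (-308)**2 = 94864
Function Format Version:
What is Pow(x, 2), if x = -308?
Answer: 94864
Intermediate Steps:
Pow(x, 2) = Pow(-308, 2) = 94864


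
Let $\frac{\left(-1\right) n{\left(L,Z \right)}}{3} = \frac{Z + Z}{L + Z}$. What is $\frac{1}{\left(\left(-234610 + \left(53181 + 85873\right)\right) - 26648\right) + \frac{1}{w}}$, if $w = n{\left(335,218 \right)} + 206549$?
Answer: $- \frac{114220289}{13958176196403} \approx -8.183 \cdot 10^{-6}$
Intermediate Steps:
$n{\left(L,Z \right)} = - \frac{6 Z}{L + Z}$ ($n{\left(L,Z \right)} = - 3 \frac{Z + Z}{L + Z} = - 3 \frac{2 Z}{L + Z} = - \frac{6 Z}{L + Z}$)
$w = \frac{114220289}{553}$ ($w = \left(-6\right) 218 \frac{1}{335 + 218} + 206549 = \left(-6\right) 218 \cdot \frac{1}{553} + 206549 = - \frac{1308}{553} + 206549 = \frac{114220289}{553} \approx 2.0655 \cdot 10^{5}$)
$\frac{1}{\left(\left(-234610 + \left(53181 + 85873\right)\right) - 26648\right) + \frac{1}{w}} = \frac{1}{\left(\left(-234610 + \left(53181 + 85873\right)\right) - 26648\right) + \frac{1}{\frac{114220289}{553}}} = \frac{1}{\left(\left(-234610 + 139054\right) - 26648\right) + \frac{553}{114220289}} = \frac{1}{\left(-95556 - 26648\right) + \frac{553}{114220289}} = \frac{1}{-122204 + \frac{553}{114220289}} = \frac{1}{- \frac{13958176196403}{114220289}} = - \frac{114220289}{13958176196403}$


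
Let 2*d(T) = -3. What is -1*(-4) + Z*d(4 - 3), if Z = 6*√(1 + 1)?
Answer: 4 - 9*√2 ≈ -8.7279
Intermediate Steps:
d(T) = -3/2 (d(T) = (½)*(-3) = -3/2)
Z = 6*√2 ≈ 8.4853
-1*(-4) + Z*d(4 - 3) = -1*(-4) + (6*√2)*(-3/2) = 4 - 9*√2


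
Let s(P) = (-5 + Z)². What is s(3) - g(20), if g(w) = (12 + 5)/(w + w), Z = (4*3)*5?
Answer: 120983/40 ≈ 3024.6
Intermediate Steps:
Z = 60 (Z = 12*5 = 60)
g(w) = 17/(2*w) (g(w) = 17/((2*w)) = 17*(1/(2*w)) = 17/(2*w))
s(P) = 3025 (s(P) = (-5 + 60)² = 55² = 3025)
s(3) - g(20) = 3025 - 17/(2*20) = 3025 - 1*17/40 = 3025 - 17/40 = 120983/40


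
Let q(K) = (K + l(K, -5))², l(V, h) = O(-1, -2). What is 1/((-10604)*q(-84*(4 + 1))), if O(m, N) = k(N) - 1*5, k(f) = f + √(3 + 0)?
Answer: -45583/88126584001676 - 427*√3/176253168003352 ≈ -5.2144e-10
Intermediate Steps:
k(f) = f + √3
O(m, N) = -5 + N + √3 (O(m, N) = (N + √3) - 1*5 = (N + √3) - 5 = -5 + N + √3)
l(V, h) = -7 + √3 (l(V, h) = -5 - 2 + √3 = -7 + √3)
q(K) = (-7 + K + √3)² (q(K) = (K + (-7 + √3))² = (-7 + K + √3)²)
1/((-10604)*q(-84*(4 + 1))) = 1/((-10604)*((-7 - 84*(4 + 1) + √3)²)) = -1/(10604*(-7 - 84*5 + √3)²) = -1/(10604*(-7 - 420 + √3)²) = -1/(10604*(-427 + √3)²)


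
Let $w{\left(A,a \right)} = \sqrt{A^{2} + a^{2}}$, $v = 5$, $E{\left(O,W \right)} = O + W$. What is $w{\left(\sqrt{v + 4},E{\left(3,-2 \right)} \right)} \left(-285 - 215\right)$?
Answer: $- 500 \sqrt{10} \approx -1581.1$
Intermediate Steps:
$w{\left(\sqrt{v + 4},E{\left(3,-2 \right)} \right)} \left(-285 - 215\right) = \sqrt{\left(\sqrt{5 + 4}\right)^{2} + \left(3 - 2\right)^{2}} \left(-285 - 215\right) = \sqrt{\left(\sqrt{9}\right)^{2} + 1^{2}} \left(-500\right) = \sqrt{3^{2} + 1} \left(-500\right) = \sqrt{9 + 1} \left(-500\right) = \sqrt{10} \left(-500\right) = - 500 \sqrt{10}$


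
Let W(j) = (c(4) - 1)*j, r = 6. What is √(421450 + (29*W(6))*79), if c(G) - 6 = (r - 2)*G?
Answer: 2*√177529 ≈ 842.68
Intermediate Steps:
c(G) = 6 + 4*G (c(G) = 6 + (6 - 2)*G = 6 + 4*G)
W(j) = 21*j (W(j) = ((6 + 4*4) - 1)*j = ((6 + 16) - 1)*j = (22 - 1)*j = 21*j)
√(421450 + (29*W(6))*79) = √(421450 + (29*(21*6))*79) = √(421450 + (29*126)*79) = √(421450 + 3654*79) = √(421450 + 288666) = √710116 = 2*√177529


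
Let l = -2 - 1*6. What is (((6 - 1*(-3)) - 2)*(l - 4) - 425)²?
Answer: 259081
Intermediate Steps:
l = -8 (l = -2 - 6 = -8)
(((6 - 1*(-3)) - 2)*(l - 4) - 425)² = (((6 - 1*(-3)) - 2)*(-8 - 4) - 425)² = (((6 + 3) - 2)*(-12) - 425)² = ((9 - 2)*(-12) - 425)² = (7*(-12) - 425)² = (-84 - 425)² = (-509)² = 259081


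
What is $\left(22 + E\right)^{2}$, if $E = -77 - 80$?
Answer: $18225$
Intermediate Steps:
$E = -157$ ($E = -77 - 80 = -157$)
$\left(22 + E\right)^{2} = \left(22 - 157\right)^{2} = \left(-135\right)^{2} = 18225$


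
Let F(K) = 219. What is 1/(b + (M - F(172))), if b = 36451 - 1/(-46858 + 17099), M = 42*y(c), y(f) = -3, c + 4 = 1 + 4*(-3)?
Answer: 29759/1074478455 ≈ 2.7696e-5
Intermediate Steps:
c = -15 (c = -4 + (1 + 4*(-3)) = -4 + (1 - 12) = -4 - 11 = -15)
M = -126 (M = 42*(-3) = -126)
b = 1084745310/29759 (b = 36451 - 1/(-29759) = 36451 - 1*(-1/29759) = 36451 + 1/29759 = 1084745310/29759 ≈ 36451.)
1/(b + (M - F(172))) = 1/(1084745310/29759 + (-126 - 1*219)) = 1/(1084745310/29759 + (-126 - 219)) = 1/(1084745310/29759 - 345) = 1/(1074478455/29759) = 29759/1074478455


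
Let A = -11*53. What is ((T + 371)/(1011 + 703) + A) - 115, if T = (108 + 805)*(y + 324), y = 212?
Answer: -706633/1714 ≈ -412.27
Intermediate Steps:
T = 489368 (T = (108 + 805)*(212 + 324) = 913*536 = 489368)
A = -583
((T + 371)/(1011 + 703) + A) - 115 = ((489368 + 371)/(1011 + 703) - 583) - 115 = (489739/1714 - 583) - 115 = -509523/1714 - 115 = -706633/1714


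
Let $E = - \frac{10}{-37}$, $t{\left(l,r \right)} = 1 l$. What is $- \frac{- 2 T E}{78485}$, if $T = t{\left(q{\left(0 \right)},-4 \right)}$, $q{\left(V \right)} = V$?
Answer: $0$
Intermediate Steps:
$t{\left(l,r \right)} = l$
$T = 0$
$E = \frac{10}{37}$ ($E = \left(-10\right) \left(- \frac{1}{37}\right) = \frac{10}{37} \approx 0.27027$)
$- \frac{- 2 T E}{78485} = - \frac{\left(-2\right) 0 \cdot \frac{10}{37}}{78485} = - \frac{0 \cdot \frac{10}{37}}{78485} = - \frac{0}{78485} = \left(-1\right) 0 = 0$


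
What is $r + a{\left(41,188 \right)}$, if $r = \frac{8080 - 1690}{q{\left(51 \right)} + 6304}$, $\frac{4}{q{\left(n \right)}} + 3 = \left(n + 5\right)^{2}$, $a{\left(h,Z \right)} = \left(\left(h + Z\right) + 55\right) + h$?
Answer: $\frac{3219455785}{9875218} \approx 326.01$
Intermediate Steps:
$a{\left(h,Z \right)} = 55 + Z + 2 h$ ($a{\left(h,Z \right)} = \left(\left(Z + h\right) + 55\right) + h = \left(55 + Z + h\right) + h = 55 + Z + 2 h$)
$q{\left(n \right)} = \frac{4}{-3 + \left(5 + n\right)^{2}}$ ($q{\left(n \right)} = \frac{4}{-3 + \left(n + 5\right)^{2}} = \frac{4}{-3 + \left(5 + n\right)^{2}}$)
$r = \frac{10009935}{9875218}$ ($r = \frac{8080 - 1690}{\frac{4}{-3 + \left(5 + 51\right)^{2}} + 6304} = \frac{6390}{\frac{4}{-3 + 56^{2}} + 6304} = \frac{6390}{\frac{4}{-3 + 3136} + 6304} = \frac{6390}{\frac{4}{3133} + 6304} = \frac{6390}{\frac{19750436}{3133}} = 6390 \cdot \frac{3133}{19750436} = \frac{10009935}{9875218} \approx 1.0136$)
$r + a{\left(41,188 \right)} = \frac{10009935}{9875218} + \left(55 + 188 + 2 \cdot 41\right) = \frac{10009935}{9875218} + \left(55 + 188 + 82\right) = \frac{10009935}{9875218} + 325 = \frac{3219455785}{9875218}$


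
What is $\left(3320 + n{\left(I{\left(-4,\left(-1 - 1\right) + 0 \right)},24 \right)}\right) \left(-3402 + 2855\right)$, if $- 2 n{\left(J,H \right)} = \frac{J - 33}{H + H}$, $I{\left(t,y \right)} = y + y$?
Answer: $- \frac{174360079}{96} \approx -1.8163 \cdot 10^{6}$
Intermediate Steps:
$I{\left(t,y \right)} = 2 y$
$n{\left(J,H \right)} = - \frac{-33 + J}{4 H}$ ($n{\left(J,H \right)} = - \frac{\left(J - 33\right) \frac{1}{H + H}}{2} = - \frac{\left(-33 + J\right) \frac{1}{2 H}}{2} = - \frac{\frac{1}{2} \frac{1}{H} \left(-33 + J\right)}{2} = - \frac{-33 + J}{4 H}$)
$\left(3320 + n{\left(I{\left(-4,\left(-1 - 1\right) + 0 \right)},24 \right)}\right) \left(-3402 + 2855\right) = \left(3320 + \frac{33 - 2 \left(\left(-1 - 1\right) + 0\right)}{4 \cdot 24}\right) \left(-3402 + 2855\right) = \left(3320 + \frac{1}{4} \cdot \frac{1}{24} \left(33 - 2 \left(-2 + 0\right)\right)\right) \left(-547\right) = \left(3320 + \frac{1}{4} \cdot \frac{1}{24} \left(33 - 2 \left(-2\right)\right)\right) \left(-547\right) = \left(3320 + \frac{1}{4} \cdot \frac{1}{24} \left(33 - -4\right)\right) \left(-547\right) = \left(3320 + \frac{1}{4} \cdot \frac{1}{24} \left(33 + 4\right)\right) \left(-547\right) = \left(3320 + \frac{1}{4} \cdot \frac{1}{24} \cdot 37\right) \left(-547\right) = \left(3320 + \frac{37}{96}\right) \left(-547\right) = \frac{318757}{96} \left(-547\right) = - \frac{174360079}{96}$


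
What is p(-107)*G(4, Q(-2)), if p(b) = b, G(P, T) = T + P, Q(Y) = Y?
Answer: -214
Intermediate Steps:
G(P, T) = P + T
p(-107)*G(4, Q(-2)) = -107*(4 - 2) = -107*2 = -214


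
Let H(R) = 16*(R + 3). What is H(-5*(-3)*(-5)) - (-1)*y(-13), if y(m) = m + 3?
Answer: -1162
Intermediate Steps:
H(R) = 48 + 16*R (H(R) = 16*(3 + R) = 48 + 16*R)
y(m) = 3 + m
H(-5*(-3)*(-5)) - (-1)*y(-13) = (48 + 16*(-5*(-3)*(-5))) - (-1)*(3 - 13) = (48 + 16*(15*(-5))) - (-1)*(-10) = (48 + 16*(-75)) - 1*10 = (48 - 1200) - 10 = -1152 - 10 = -1162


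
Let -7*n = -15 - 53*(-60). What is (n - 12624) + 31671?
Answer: 130164/7 ≈ 18595.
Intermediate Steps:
n = -3165/7 (n = -(-15 - 53*(-60))/7 = -(-15 + 3180)/7 = -1/7*3165 = -3165/7 ≈ -452.14)
(n - 12624) + 31671 = (-3165/7 - 12624) + 31671 = -91533/7 + 31671 = 130164/7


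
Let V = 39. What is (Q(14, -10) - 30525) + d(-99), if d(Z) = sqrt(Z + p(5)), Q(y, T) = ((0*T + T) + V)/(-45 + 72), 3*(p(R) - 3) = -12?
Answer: -824146/27 + 10*I ≈ -30524.0 + 10.0*I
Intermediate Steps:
p(R) = -1 (p(R) = 3 + (1/3)*(-12) = 3 - 4 = -1)
Q(y, T) = 13/9 + T/27 (Q(y, T) = ((0*T + T) + 39)/(-45 + 72) = ((0 + T) + 39)/27 = (T + 39)*(1/27) = (39 + T)*(1/27) = 13/9 + T/27)
d(Z) = sqrt(-1 + Z) (d(Z) = sqrt(Z - 1) = sqrt(-1 + Z))
(Q(14, -10) - 30525) + d(-99) = ((13/9 + (1/27)*(-10)) - 30525) + sqrt(-1 - 99) = ((13/9 - 10/27) - 30525) + sqrt(-100) = (29/27 - 30525) + 10*I = -824146/27 + 10*I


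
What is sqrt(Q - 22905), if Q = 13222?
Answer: I*sqrt(9683) ≈ 98.402*I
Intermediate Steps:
sqrt(Q - 22905) = sqrt(13222 - 22905) = sqrt(-9683) = I*sqrt(9683)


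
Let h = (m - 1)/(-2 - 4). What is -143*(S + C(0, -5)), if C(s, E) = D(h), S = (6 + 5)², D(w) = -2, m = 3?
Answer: -17017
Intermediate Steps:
h = -⅓ (h = (3 - 1)/(-2 - 4) = 2/(-6) = 2*(-⅙) = -⅓ ≈ -0.33333)
S = 121 (S = 11² = 121)
C(s, E) = -2
-143*(S + C(0, -5)) = -143*(121 - 2) = -143*119 = -17017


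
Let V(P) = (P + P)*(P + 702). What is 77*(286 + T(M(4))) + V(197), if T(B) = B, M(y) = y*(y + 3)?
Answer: 378384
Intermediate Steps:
M(y) = y*(3 + y)
V(P) = 2*P*(702 + P) (V(P) = (2*P)*(702 + P) = 2*P*(702 + P))
77*(286 + T(M(4))) + V(197) = 77*(286 + 4*(3 + 4)) + 2*197*(702 + 197) = 77*(286 + 4*7) + 2*197*899 = 77*(286 + 28) + 354206 = 77*314 + 354206 = 24178 + 354206 = 378384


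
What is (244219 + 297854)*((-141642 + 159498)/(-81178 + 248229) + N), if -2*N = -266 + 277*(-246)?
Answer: 3097313110528980/167051 ≈ 1.8541e+10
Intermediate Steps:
N = 34204 (N = -(-266 + 277*(-246))/2 = -(-266 - 68142)/2 = -½*(-68408) = 34204)
(244219 + 297854)*((-141642 + 159498)/(-81178 + 248229) + N) = (244219 + 297854)*((-141642 + 159498)/(-81178 + 248229) + 34204) = 542073*(17856/167051 + 34204) = 542073*(5713830260/167051) = 3097313110528980/167051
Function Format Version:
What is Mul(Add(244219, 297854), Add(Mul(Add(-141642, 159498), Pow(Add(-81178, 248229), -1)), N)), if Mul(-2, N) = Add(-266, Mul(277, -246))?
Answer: Rational(3097313110528980, 167051) ≈ 1.8541e+10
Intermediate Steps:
N = 34204 (N = Mul(Rational(-1, 2), Add(-266, Mul(277, -246))) = Mul(Rational(-1, 2), Add(-266, -68142)) = Mul(Rational(-1, 2), -68408) = 34204)
Mul(Add(244219, 297854), Add(Mul(Add(-141642, 159498), Pow(Add(-81178, 248229), -1)), N)) = Mul(Add(244219, 297854), Add(Mul(Add(-141642, 159498), Pow(Add(-81178, 248229), -1)), 34204)) = Mul(542073, Add(Mul(17856, Pow(167051, -1)), 34204)) = Mul(542073, Add(Mul(17856, Rational(1, 167051)), 34204)) = Mul(542073, Add(Rational(17856, 167051), 34204)) = Mul(542073, Rational(5713830260, 167051)) = Rational(3097313110528980, 167051)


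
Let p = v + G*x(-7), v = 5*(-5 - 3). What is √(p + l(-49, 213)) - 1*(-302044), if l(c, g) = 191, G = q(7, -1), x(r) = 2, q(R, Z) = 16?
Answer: 302044 + √183 ≈ 3.0206e+5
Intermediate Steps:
G = 16
v = -40 (v = 5*(-8) = -40)
p = -8 (p = -40 + 16*2 = -40 + 32 = -8)
√(p + l(-49, 213)) - 1*(-302044) = √(-8 + 191) - 1*(-302044) = √183 + 302044 = 302044 + √183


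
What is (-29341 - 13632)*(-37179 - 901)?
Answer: 1636411840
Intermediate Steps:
(-29341 - 13632)*(-37179 - 901) = -42973*(-38080) = 1636411840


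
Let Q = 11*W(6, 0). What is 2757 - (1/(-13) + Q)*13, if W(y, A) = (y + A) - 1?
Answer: 2043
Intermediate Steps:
W(y, A) = -1 + A + y (W(y, A) = (A + y) - 1 = -1 + A + y)
Q = 55 (Q = 11*(-1 + 0 + 6) = 11*5 = 55)
2757 - (1/(-13) + Q)*13 = 2757 - (1/(-13) + 55)*13 = 2757 - (-1/13 + 55)*13 = 2757 - 714*13/13 = 2757 - 1*714 = 2757 - 714 = 2043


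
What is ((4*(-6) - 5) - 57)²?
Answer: 7396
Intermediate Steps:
((4*(-6) - 5) - 57)² = ((-24 - 5) - 57)² = (-29 - 57)² = (-86)² = 7396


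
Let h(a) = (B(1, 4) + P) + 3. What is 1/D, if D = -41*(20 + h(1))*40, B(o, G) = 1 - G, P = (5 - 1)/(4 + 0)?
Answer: -1/34440 ≈ -2.9036e-5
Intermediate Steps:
P = 1 (P = 4/4 = 4*(¼) = 1)
h(a) = 1 (h(a) = ((1 - 1*4) + 1) + 3 = ((1 - 4) + 1) + 3 = (-3 + 1) + 3 = -2 + 3 = 1)
D = -34440 (D = -41*(20 + 1)*40 = -41*21*40 = -861*40 = -34440)
1/D = 1/(-34440) = -1/34440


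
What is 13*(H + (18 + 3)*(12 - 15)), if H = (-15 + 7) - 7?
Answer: -1014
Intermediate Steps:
H = -15 (H = -8 - 7 = -15)
13*(H + (18 + 3)*(12 - 15)) = 13*(-15 + (18 + 3)*(12 - 15)) = 13*(-15 + 21*(-3)) = 13*(-15 - 63) = 13*(-78) = -1014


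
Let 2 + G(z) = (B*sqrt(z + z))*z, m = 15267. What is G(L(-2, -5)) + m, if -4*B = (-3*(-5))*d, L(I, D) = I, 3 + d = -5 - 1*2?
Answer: 15265 - 150*I ≈ 15265.0 - 150.0*I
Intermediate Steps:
d = -10 (d = -3 + (-5 - 1*2) = -3 + (-5 - 2) = -3 - 7 = -10)
B = 75/2 (B = -(-3*(-5))*(-10)/4 = -15*(-10)/4 = -1/4*(-150) = 75/2 ≈ 37.500)
G(z) = -2 + 75*sqrt(2)*z**(3/2)/2 (G(z) = -2 + (75*sqrt(z + z)/2)*z = -2 + (75*sqrt(2*z)/2)*z = -2 + (75*(sqrt(2)*sqrt(z))/2)*z = -2 + (75*sqrt(2)*sqrt(z)/2)*z = -2 + 75*sqrt(2)*z**(3/2)/2)
G(L(-2, -5)) + m = (-2 + 75*sqrt(2)*(-2)**(3/2)/2) + 15267 = (-2 + 75*sqrt(2)*(-2*I*sqrt(2))/2) + 15267 = (-2 - 150*I) + 15267 = 15265 - 150*I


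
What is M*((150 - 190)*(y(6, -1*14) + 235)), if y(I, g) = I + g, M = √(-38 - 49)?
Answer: -9080*I*√87 ≈ -84693.0*I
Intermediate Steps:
M = I*√87 (M = √(-87) = I*√87 ≈ 9.3274*I)
M*((150 - 190)*(y(6, -1*14) + 235)) = (I*√87)*((150 - 190)*((6 - 1*14) + 235)) = (I*√87)*(-40*((6 - 14) + 235)) = (I*√87)*(-40*(-8 + 235)) = (I*√87)*(-40*227) = (I*√87)*(-9080) = -9080*I*√87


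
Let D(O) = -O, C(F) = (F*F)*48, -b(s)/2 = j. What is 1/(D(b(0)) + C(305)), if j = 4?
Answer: 1/4465208 ≈ 2.2395e-7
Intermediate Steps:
b(s) = -8 (b(s) = -2*4 = -8)
C(F) = 48*F² (C(F) = F²*48 = 48*F²)
1/(D(b(0)) + C(305)) = 1/(-1*(-8) + 48*305²) = 1/(8 + 48*93025) = 1/(8 + 4465200) = 1/4465208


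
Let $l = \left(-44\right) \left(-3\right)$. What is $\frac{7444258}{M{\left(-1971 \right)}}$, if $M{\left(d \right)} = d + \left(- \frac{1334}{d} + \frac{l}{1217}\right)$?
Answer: $- \frac{17856593774406}{4725967847} \approx -3778.4$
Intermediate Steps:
$l = 132$
$M{\left(d \right)} = \frac{132}{1217} + d - \frac{1334}{d}$ ($M{\left(d \right)} = d + \left(- \frac{1334}{d} + \frac{132}{1217}\right) = d + \left(\frac{132}{1217} - \frac{1334}{d}\right) = \frac{132}{1217} + d - \frac{1334}{d}$)
$\frac{7444258}{M{\left(-1971 \right)}} = \frac{7444258}{\frac{132}{1217} - 1971 - \frac{1334}{-1971}} = \frac{7444258}{\frac{132}{1217} - 1971 - - \frac{1334}{1971}} = \frac{7444258}{\frac{132}{1217} - 1971 + \frac{1334}{1971}} = \frac{7444258}{- \frac{4725967847}{2398707}} = 7444258 \left(- \frac{2398707}{4725967847}\right) = - \frac{17856593774406}{4725967847}$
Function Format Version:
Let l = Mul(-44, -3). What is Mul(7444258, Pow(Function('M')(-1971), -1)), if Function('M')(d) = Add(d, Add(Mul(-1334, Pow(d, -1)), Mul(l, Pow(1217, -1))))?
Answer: Rational(-17856593774406, 4725967847) ≈ -3778.4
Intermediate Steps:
l = 132
Function('M')(d) = Add(Rational(132, 1217), d, Mul(-1334, Pow(d, -1))) (Function('M')(d) = Add(d, Add(Mul(-1334, Pow(d, -1)), Mul(132, Pow(1217, -1)))) = Add(d, Add(Mul(-1334, Pow(d, -1)), Mul(132, Rational(1, 1217)))) = Add(d, Add(Mul(-1334, Pow(d, -1)), Rational(132, 1217))) = Add(d, Add(Rational(132, 1217), Mul(-1334, Pow(d, -1)))) = Add(Rational(132, 1217), d, Mul(-1334, Pow(d, -1))))
Mul(7444258, Pow(Function('M')(-1971), -1)) = Mul(7444258, Pow(Add(Rational(132, 1217), -1971, Mul(-1334, Pow(-1971, -1))), -1)) = Mul(7444258, Pow(Add(Rational(132, 1217), -1971, Mul(-1334, Rational(-1, 1971))), -1)) = Mul(7444258, Pow(Add(Rational(132, 1217), -1971, Rational(1334, 1971)), -1)) = Mul(7444258, Pow(Rational(-4725967847, 2398707), -1)) = Mul(7444258, Rational(-2398707, 4725967847)) = Rational(-17856593774406, 4725967847)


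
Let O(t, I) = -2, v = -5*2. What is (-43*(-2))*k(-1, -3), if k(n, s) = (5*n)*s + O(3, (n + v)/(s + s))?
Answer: 1118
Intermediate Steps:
v = -10
k(n, s) = -2 + 5*n*s (k(n, s) = (5*n)*s - 2 = 5*n*s - 2 = -2 + 5*n*s)
(-43*(-2))*k(-1, -3) = (-43*(-2))*(-2 + 5*(-1)*(-3)) = 86*(-2 + 15) = 86*13 = 1118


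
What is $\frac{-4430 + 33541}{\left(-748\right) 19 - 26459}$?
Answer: $- \frac{29111}{40671} \approx -0.71577$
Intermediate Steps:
$\frac{-4430 + 33541}{\left(-748\right) 19 - 26459} = \frac{29111}{-14212 - 26459} = \frac{29111}{-40671} = 29111 \left(- \frac{1}{40671}\right) = - \frac{29111}{40671}$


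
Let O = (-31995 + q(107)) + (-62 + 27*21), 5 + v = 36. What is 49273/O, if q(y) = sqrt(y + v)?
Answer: -775803385/495809981 - 49273*sqrt(138)/991619962 ≈ -1.5653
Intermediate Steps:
v = 31 (v = -5 + 36 = 31)
q(y) = sqrt(31 + y) (q(y) = sqrt(y + 31) = sqrt(31 + y))
O = -31490 + sqrt(138) (O = (-31995 + sqrt(31 + 107)) + (-62 + 27*21) = (-31995 + sqrt(138)) + (-62 + 567) = (-31995 + sqrt(138)) + 505 = -31490 + sqrt(138) ≈ -31478.)
49273/O = 49273/(-31490 + sqrt(138))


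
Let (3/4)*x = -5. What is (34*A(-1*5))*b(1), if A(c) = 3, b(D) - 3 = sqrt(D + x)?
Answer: 306 + 34*I*sqrt(51) ≈ 306.0 + 242.81*I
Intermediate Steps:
x = -20/3 (x = (4/3)*(-5) = -20/3 ≈ -6.6667)
b(D) = 3 + sqrt(-20/3 + D) (b(D) = 3 + sqrt(D - 20/3) = 3 + sqrt(-20/3 + D))
(34*A(-1*5))*b(1) = (34*3)*(3 + sqrt(-60 + 9*1)/3) = 102*(3 + sqrt(-60 + 9)/3) = 102*(3 + sqrt(-51)/3) = 102*(3 + (I*sqrt(51))/3) = 102*(3 + I*sqrt(51)/3) = 306 + 34*I*sqrt(51)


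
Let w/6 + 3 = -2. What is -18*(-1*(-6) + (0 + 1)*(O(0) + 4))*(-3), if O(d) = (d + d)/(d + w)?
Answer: 540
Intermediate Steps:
w = -30 (w = -18 + 6*(-2) = -18 - 12 = -30)
O(d) = 2*d/(-30 + d) (O(d) = (d + d)/(d - 30) = (2*d)/(-30 + d) = 2*d/(-30 + d))
-18*(-1*(-6) + (0 + 1)*(O(0) + 4))*(-3) = -18*(-1*(-6) + (0 + 1)*(2*0/(-30 + 0) + 4))*(-3) = -18*(6 + 1*(2*0/(-30) + 4))*(-3) = -18*(6 + 1*(2*0*(-1/30) + 4))*(-3) = -18*(6 + 1*(0 + 4))*(-3) = -18*(6 + 1*4)*(-3) = -18*(6 + 4)*(-3) = -180*(-3) = -18*(-30) = 540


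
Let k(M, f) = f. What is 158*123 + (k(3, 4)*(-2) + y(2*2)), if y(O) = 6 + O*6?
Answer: 19456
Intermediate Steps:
y(O) = 6 + 6*O
158*123 + (k(3, 4)*(-2) + y(2*2)) = 158*123 + (4*(-2) + (6 + 6*(2*2))) = 19434 + (-8 + (6 + 6*4)) = 19434 + (-8 + (6 + 24)) = 19434 + (-8 + 30) = 19434 + 22 = 19456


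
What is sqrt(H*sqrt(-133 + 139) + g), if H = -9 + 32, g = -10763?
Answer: sqrt(-10763 + 23*sqrt(6)) ≈ 103.47*I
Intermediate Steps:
H = 23
sqrt(H*sqrt(-133 + 139) + g) = sqrt(23*sqrt(-133 + 139) - 10763) = sqrt(23*sqrt(6) - 10763) = sqrt(-10763 + 23*sqrt(6))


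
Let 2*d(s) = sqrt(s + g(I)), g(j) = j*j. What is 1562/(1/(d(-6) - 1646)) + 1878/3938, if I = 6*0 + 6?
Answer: -5062400449/1969 + 781*sqrt(30) ≈ -2.5668e+6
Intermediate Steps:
I = 6 (I = 0 + 6 = 6)
g(j) = j**2
d(s) = sqrt(36 + s)/2 (d(s) = sqrt(s + 6**2)/2 = sqrt(s + 36)/2 = sqrt(36 + s)/2)
1562/(1/(d(-6) - 1646)) + 1878/3938 = 1562/(1/(sqrt(36 - 6)/2 - 1646)) + 1878/3938 = 1562/(1/(sqrt(30)/2 - 1646)) + 1878*(1/3938) = 1562/(1/(-1646 + sqrt(30)/2)) + 939/1969 = 1562*(-1646 + sqrt(30)/2) + 939/1969 = (-2571052 + 781*sqrt(30)) + 939/1969 = -5062400449/1969 + 781*sqrt(30)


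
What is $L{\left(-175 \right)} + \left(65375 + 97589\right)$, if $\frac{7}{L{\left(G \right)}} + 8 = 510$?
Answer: $\frac{81807935}{502} \approx 1.6296 \cdot 10^{5}$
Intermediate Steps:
$L{\left(G \right)} = \frac{7}{502}$ ($L{\left(G \right)} = \frac{7}{-8 + 510} = \frac{7}{502}$)
$L{\left(-175 \right)} + \left(65375 + 97589\right) = \frac{7}{502} + \left(65375 + 97589\right) = \frac{7}{502} + 162964 = \frac{81807935}{502}$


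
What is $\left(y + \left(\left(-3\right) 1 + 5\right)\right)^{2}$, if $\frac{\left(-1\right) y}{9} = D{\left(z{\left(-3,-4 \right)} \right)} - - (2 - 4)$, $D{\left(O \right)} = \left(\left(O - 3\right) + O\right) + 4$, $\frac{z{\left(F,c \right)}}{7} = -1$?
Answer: $18769$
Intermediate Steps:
$z{\left(F,c \right)} = -7$ ($z{\left(F,c \right)} = 7 \left(-1\right) = -7$)
$D{\left(O \right)} = 1 + 2 O$ ($D{\left(O \right)} = \left(\left(-3 + O\right) + O\right) + 4 = \left(-3 + 2 O\right) + 4 = 1 + 2 O$)
$y = 135$ ($y = - 9 \left(\left(1 + 2 \left(-7\right)\right) - - (2 - 4)\right) = - 9 \left(\left(1 - 14\right) - \left(-1\right) \left(-2\right)\right) = - 9 \left(-13 - 2\right) = \left(-9\right) \left(-15\right) = 135$)
$\left(y + \left(\left(-3\right) 1 + 5\right)\right)^{2} = \left(135 + \left(\left(-3\right) 1 + 5\right)\right)^{2} = \left(135 + \left(-3 + 5\right)\right)^{2} = \left(135 + 2\right)^{2} = 137^{2} = 18769$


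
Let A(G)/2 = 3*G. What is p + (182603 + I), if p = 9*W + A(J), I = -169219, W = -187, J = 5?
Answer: 11731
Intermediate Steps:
A(G) = 6*G (A(G) = 2*(3*G) = 6*G)
p = -1653 (p = 9*(-187) + 6*5 = -1683 + 30 = -1653)
p + (182603 + I) = -1653 + (182603 - 169219) = -1653 + 13384 = 11731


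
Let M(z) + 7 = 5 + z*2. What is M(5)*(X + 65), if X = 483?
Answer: 4384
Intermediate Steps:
M(z) = -2 + 2*z (M(z) = -7 + (5 + z*2) = -7 + (5 + 2*z) = -2 + 2*z)
M(5)*(X + 65) = (-2 + 2*5)*(483 + 65) = (-2 + 10)*548 = 8*548 = 4384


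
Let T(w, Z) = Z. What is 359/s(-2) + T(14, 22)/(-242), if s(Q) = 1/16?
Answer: 63183/11 ≈ 5743.9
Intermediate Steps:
s(Q) = 1/16
359/s(-2) + T(14, 22)/(-242) = 359/(1/16) + 22/(-242) = 359*16 + 22*(-1/242) = 5744 - 1/11 = 63183/11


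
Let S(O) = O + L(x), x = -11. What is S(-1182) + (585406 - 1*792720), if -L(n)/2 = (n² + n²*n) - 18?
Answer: -206040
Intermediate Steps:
L(n) = 36 - 2*n² - 2*n³ (L(n) = -2*((n² + n²*n) - 18) = -2*((n² + n³) - 18) = -2*(-18 + n² + n³) = 36 - 2*n² - 2*n³)
S(O) = 2456 + O (S(O) = O + (36 - 2*(-11)² - 2*(-11)³) = O + (36 - 2*121 - 2*(-1331)) = O + (36 - 242 + 2662) = O + 2456 = 2456 + O)
S(-1182) + (585406 - 1*792720) = (2456 - 1182) + (585406 - 1*792720) = 1274 + (585406 - 792720) = 1274 - 207314 = -206040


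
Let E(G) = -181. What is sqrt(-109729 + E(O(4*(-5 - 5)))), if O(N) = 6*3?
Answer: I*sqrt(109910) ≈ 331.53*I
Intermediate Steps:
O(N) = 18
sqrt(-109729 + E(O(4*(-5 - 5)))) = sqrt(-109729 - 181) = sqrt(-109910) = I*sqrt(109910)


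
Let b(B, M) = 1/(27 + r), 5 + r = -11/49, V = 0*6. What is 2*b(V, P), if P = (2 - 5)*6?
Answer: 98/1067 ≈ 0.091846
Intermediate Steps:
V = 0
r = -256/49 (r = -5 - 11/49 = -256/49 ≈ -5.2245)
P = -18 (P = -3*6 = -18)
b(B, M) = 49/1067 (b(B, M) = 1/(27 - 256/49) = 1/(1067/49) = 49/1067)
2*b(V, P) = 2*(49/1067) = 98/1067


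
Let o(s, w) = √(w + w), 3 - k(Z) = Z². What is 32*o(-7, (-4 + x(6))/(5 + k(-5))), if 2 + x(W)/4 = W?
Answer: 64*I*√102/17 ≈ 38.022*I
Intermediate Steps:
k(Z) = 3 - Z²
x(W) = -8 + 4*W
o(s, w) = √2*√w (o(s, w) = √(2*w) = √2*√w)
32*o(-7, (-4 + x(6))/(5 + k(-5))) = 32*(√2*√((-4 + (-8 + 4*6))/(5 + (3 - 1*(-5)²)))) = 32*(√2*√((-4 + (-8 + 24))/(5 + (3 - 1*25)))) = 32*(√2*√((-4 + 16)/(5 + (3 - 25)))) = 32*(√2*√(12/(5 - 22))) = 32*(√2*√(12/(-17))) = 32*(√2*√(12*(-1/17))) = 32*(√2*√(-12/17)) = 32*(√2*(2*I*√51/17)) = 32*(2*I*√102/17) = 64*I*√102/17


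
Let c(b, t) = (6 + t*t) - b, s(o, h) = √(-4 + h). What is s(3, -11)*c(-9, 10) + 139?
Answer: 139 + 115*I*√15 ≈ 139.0 + 445.39*I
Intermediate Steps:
c(b, t) = 6 + t² - b (c(b, t) = (6 + t²) - b = 6 + t² - b)
s(3, -11)*c(-9, 10) + 139 = √(-4 - 11)*(6 + 10² - 1*(-9)) + 139 = √(-15)*(6 + 100 + 9) + 139 = (I*√15)*115 + 139 = 115*I*√15 + 139 = 139 + 115*I*√15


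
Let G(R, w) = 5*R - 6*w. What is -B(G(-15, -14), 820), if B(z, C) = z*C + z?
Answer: -7389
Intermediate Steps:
G(R, w) = -6*w + 5*R (G(R, w) = 5*R - 6*w = -6*w + 5*R)
B(z, C) = z + C*z (B(z, C) = C*z + z = z + C*z)
-B(G(-15, -14), 820) = -(-6*(-14) + 5*(-15))*(1 + 820) = -(84 - 75)*821 = -9*821 = -1*7389 = -7389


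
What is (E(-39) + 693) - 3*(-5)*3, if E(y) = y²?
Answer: 2259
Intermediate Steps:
(E(-39) + 693) - 3*(-5)*3 = ((-39)² + 693) - 3*(-5)*3 = (1521 + 693) + 15*3 = 2214 + 45 = 2259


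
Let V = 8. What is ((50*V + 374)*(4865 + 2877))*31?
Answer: 185761548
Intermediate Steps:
((50*V + 374)*(4865 + 2877))*31 = ((50*8 + 374)*(4865 + 2877))*31 = ((400 + 374)*7742)*31 = (774*7742)*31 = 5992308*31 = 185761548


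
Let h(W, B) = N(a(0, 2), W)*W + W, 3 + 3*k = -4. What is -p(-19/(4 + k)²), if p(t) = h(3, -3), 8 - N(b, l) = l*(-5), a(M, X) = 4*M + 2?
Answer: -72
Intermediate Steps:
k = -7/3 (k = -1 + (⅓)*(-4) = -1 - 4/3 = -7/3 ≈ -2.3333)
a(M, X) = 2 + 4*M
N(b, l) = 8 + 5*l (N(b, l) = 8 - l*(-5) = 8 - (-5)*l = 8 + 5*l)
h(W, B) = W + W*(8 + 5*W) (h(W, B) = (8 + 5*W)*W + W = W*(8 + 5*W) + W = W + W*(8 + 5*W))
p(t) = 72 (p(t) = 3*(9 + 5*3) = 3*(9 + 15) = 3*24 = 72)
-p(-19/(4 + k)²) = -1*72 = -72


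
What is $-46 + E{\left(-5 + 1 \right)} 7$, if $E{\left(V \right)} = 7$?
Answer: $3$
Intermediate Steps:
$-46 + E{\left(-5 + 1 \right)} 7 = -46 + 7 \cdot 7 = -46 + 49 = 3$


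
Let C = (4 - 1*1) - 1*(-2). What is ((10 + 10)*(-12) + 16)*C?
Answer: -1120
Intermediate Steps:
C = 5 (C = (4 - 1) + 2 = 3 + 2 = 5)
((10 + 10)*(-12) + 16)*C = ((10 + 10)*(-12) + 16)*5 = (20*(-12) + 16)*5 = (-240 + 16)*5 = -224*5 = -1120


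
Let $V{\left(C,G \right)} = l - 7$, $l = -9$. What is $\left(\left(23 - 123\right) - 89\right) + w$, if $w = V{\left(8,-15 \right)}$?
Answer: $-205$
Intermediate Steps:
$V{\left(C,G \right)} = -16$ ($V{\left(C,G \right)} = -9 - 7 = -16$)
$w = -16$
$\left(\left(23 - 123\right) - 89\right) + w = \left(\left(23 - 123\right) - 89\right) - 16 = \left(-100 - 89\right) - 16 = -189 - 16 = -205$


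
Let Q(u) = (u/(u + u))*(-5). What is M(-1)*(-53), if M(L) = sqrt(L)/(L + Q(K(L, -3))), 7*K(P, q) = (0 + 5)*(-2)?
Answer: 106*I/7 ≈ 15.143*I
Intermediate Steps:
K(P, q) = -10/7 (K(P, q) = ((0 + 5)*(-2))/7 = (5*(-2))/7 = (1/7)*(-10) = -10/7)
Q(u) = -5/2 (Q(u) = (u/((2*u)))*(-5) = ((1/(2*u))*u)*(-5) = (1/2)*(-5) = -5/2)
M(L) = sqrt(L)/(-5/2 + L) (M(L) = sqrt(L)/(L - 5/2) = sqrt(L)/(-5/2 + L))
M(-1)*(-53) = (2*sqrt(-1)/(-5 + 2*(-1)))*(-53) = (2*I/(-5 - 2))*(-53) = (2*I/(-7))*(-53) = (2*I*(-1/7))*(-53) = -2*I/7*(-53) = 106*I/7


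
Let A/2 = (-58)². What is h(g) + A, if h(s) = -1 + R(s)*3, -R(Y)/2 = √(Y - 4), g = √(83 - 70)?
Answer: 6727 - 6*√(-4 + √13) ≈ 6727.0 - 3.7683*I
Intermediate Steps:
g = √13 ≈ 3.6056
R(Y) = -2*√(-4 + Y) (R(Y) = -2*√(Y - 4) = -2*√(-4 + Y))
A = 6728 (A = 2*(-58)² = 2*3364 = 6728)
h(s) = -1 - 6*√(-4 + s) (h(s) = -1 - 2*√(-4 + s)*3 = -1 - 6*√(-4 + s))
h(g) + A = (-1 - 6*√(-4 + √13)) + 6728 = 6727 - 6*√(-4 + √13)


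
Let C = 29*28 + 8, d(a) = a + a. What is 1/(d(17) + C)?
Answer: 1/854 ≈ 0.0011710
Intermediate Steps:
d(a) = 2*a
C = 820 (C = 812 + 8 = 820)
1/(d(17) + C) = 1/(2*17 + 820) = 1/(34 + 820) = 1/854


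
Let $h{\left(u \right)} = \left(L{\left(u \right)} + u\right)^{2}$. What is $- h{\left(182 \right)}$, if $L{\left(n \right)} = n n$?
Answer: $-1109289636$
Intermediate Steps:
$L{\left(n \right)} = n^{2}$
$h{\left(u \right)} = \left(u + u^{2}\right)^{2}$ ($h{\left(u \right)} = \left(u^{2} + u\right)^{2} = \left(u + u^{2}\right)^{2}$)
$- h{\left(182 \right)} = - 182^{2} \left(1 + 182\right)^{2} = - 33124 \cdot 183^{2} = - 33124 \cdot 33489 = \left(-1\right) 1109289636 = -1109289636$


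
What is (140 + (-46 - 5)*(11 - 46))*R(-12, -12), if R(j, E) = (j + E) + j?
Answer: -69300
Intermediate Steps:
R(j, E) = E + 2*j (R(j, E) = (E + j) + j = E + 2*j)
(140 + (-46 - 5)*(11 - 46))*R(-12, -12) = (140 + (-46 - 5)*(11 - 46))*(-12 + 2*(-12)) = (140 - 51*(-35))*(-12 - 24) = (140 + 1785)*(-36) = 1925*(-36) = -69300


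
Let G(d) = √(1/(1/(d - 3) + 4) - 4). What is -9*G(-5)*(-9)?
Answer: 162*I*√899/31 ≈ 156.69*I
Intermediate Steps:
G(d) = √(-4 + 1/(4 + 1/(-3 + d))) (G(d) = √(1/(1/(-3 + d) + 4) - 4) = √(1/(4 + 1/(-3 + d)) - 4) = √(-4 + 1/(4 + 1/(-3 + d))))
-9*G(-5)*(-9) = -9*√(41 - 15*(-5))*(I*√31/31)*(-9) = -9*√(41 + 75)*(I*√31/31)*(-9) = -9*2*√29*(I*√31/31)*(-9) = -9*2*I*√899/31*(-9) = -18*I*√899/31*(-9) = 162*I*√899/31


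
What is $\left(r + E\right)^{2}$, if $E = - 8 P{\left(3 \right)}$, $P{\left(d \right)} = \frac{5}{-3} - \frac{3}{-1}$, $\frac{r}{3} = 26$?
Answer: $\frac{40804}{9} \approx 4533.8$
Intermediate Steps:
$r = 78$ ($r = 3 \cdot 26 = 78$)
$P{\left(d \right)} = \frac{4}{3}$ ($P{\left(d \right)} = 5 \left(- \frac{1}{3}\right) - -3 = - \frac{5}{3} + 3 = \frac{4}{3}$)
$E = - \frac{32}{3}$ ($E = \left(-8\right) \frac{4}{3} = - \frac{32}{3} \approx -10.667$)
$\left(r + E\right)^{2} = \left(78 - \frac{32}{3}\right)^{2} = \left(\frac{202}{3}\right)^{2} = \frac{40804}{9}$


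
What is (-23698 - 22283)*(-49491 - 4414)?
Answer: 2478605805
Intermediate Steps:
(-23698 - 22283)*(-49491 - 4414) = -45981*(-53905) = 2478605805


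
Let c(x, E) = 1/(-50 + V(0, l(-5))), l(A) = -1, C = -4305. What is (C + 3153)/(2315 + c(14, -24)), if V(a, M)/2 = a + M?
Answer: -59904/120379 ≈ -0.49763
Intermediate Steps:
V(a, M) = 2*M + 2*a (V(a, M) = 2*(a + M) = 2*(M + a) = 2*M + 2*a)
c(x, E) = -1/52 (c(x, E) = 1/(-50 + (2*(-1) + 2*0)) = 1/(-50 + (-2 + 0)) = 1/(-50 - 2) = 1/(-52) = -1/52)
(C + 3153)/(2315 + c(14, -24)) = (-4305 + 3153)/(2315 - 1/52) = -1152/120379/52 = -1152*52/120379 = -59904/120379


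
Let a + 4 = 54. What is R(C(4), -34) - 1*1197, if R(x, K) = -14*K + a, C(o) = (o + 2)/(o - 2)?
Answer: -671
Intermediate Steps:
a = 50 (a = -4 + 54 = 50)
C(o) = (2 + o)/(-2 + o)
R(x, K) = 50 - 14*K (R(x, K) = -14*K + 50 = 50 - 14*K)
R(C(4), -34) - 1*1197 = (50 - 14*(-34)) - 1*1197 = (50 + 476) - 1197 = 526 - 1197 = -671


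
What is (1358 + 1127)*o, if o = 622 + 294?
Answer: 2276260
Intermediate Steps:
o = 916
(1358 + 1127)*o = (1358 + 1127)*916 = 2485*916 = 2276260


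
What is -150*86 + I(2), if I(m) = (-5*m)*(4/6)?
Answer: -38720/3 ≈ -12907.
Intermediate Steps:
I(m) = -10*m/3 (I(m) = (-5*m)*(4*(⅙)) = -5*m*(⅔) = -10*m/3)
-150*86 + I(2) = -150*86 - 10/3*2 = -12900 - 20/3 = -38720/3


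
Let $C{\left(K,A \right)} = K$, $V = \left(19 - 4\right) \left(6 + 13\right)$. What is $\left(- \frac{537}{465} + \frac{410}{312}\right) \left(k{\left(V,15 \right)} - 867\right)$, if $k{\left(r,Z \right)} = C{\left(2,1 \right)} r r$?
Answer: $\frac{207418711}{8060} \approx 25734.0$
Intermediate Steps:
$V = 285$ ($V = 15 \cdot 19 = 285$)
$k{\left(r,Z \right)} = 2 r^{2}$ ($k{\left(r,Z \right)} = 2 r r = 2 r^{2}$)
$\left(- \frac{537}{465} + \frac{410}{312}\right) \left(k{\left(V,15 \right)} - 867\right) = \left(- \frac{537}{465} + \frac{410}{312}\right) \left(2 \cdot 285^{2} - 867\right) = \left(\left(-537\right) \frac{1}{465} + 410 \cdot \frac{1}{312}\right) \left(2 \cdot 81225 - 867\right) = \left(- \frac{179}{155} + \frac{205}{156}\right) \left(162450 - 867\right) = \frac{3851}{24180} \cdot 161583 = \frac{207418711}{8060}$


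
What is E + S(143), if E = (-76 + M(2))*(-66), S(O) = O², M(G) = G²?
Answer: 25201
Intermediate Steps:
E = 4752 (E = (-76 + 2²)*(-66) = (-76 + 4)*(-66) = -72*(-66) = 4752)
E + S(143) = 4752 + 143² = 4752 + 20449 = 25201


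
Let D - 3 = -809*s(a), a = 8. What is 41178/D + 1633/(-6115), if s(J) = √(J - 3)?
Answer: -3049616539/10005350770 - 16656501*√5/1636198 ≈ -23.068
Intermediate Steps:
s(J) = √(-3 + J)
D = 3 - 809*√5 (D = 3 - 809*√(-3 + 8) = 3 - 809*√5 ≈ -1806.0)
41178/D + 1633/(-6115) = 41178/(3 - 809*√5) + 1633/(-6115) = 41178/(3 - 809*√5) + 1633*(-1/6115) = 41178/(3 - 809*√5) - 1633/6115 = -1633/6115 + 41178/(3 - 809*√5)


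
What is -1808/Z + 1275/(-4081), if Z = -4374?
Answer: 900799/8925147 ≈ 0.10093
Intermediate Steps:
-1808/Z + 1275/(-4081) = -1808/(-4374) + 1275/(-4081) = -1808*(-1/4374) + 1275*(-1/4081) = 904/2187 - 1275/4081 = 900799/8925147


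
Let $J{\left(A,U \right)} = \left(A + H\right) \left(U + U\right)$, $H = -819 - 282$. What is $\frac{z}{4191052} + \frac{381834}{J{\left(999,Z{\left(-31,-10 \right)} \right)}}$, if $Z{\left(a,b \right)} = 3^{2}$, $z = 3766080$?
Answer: $- \frac{7376720493}{35623942} \approx -207.07$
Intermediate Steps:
$Z{\left(a,b \right)} = 9$
$H = -1101$
$J{\left(A,U \right)} = 2 U \left(-1101 + A\right)$ ($J{\left(A,U \right)} = \left(A - 1101\right) \left(U + U\right) = \left(-1101 + A\right) 2 U = 2 U \left(-1101 + A\right)$)
$\frac{z}{4191052} + \frac{381834}{J{\left(999,Z{\left(-31,-10 \right)} \right)}} = \frac{3766080}{4191052} + \frac{381834}{2 \cdot 9 \left(-1101 + 999\right)} = 3766080 \cdot \frac{1}{4191052} + \frac{381834}{2 \cdot 9 \left(-102\right)} = \frac{941520}{1047763} + \frac{381834}{-1836} = \frac{941520}{1047763} + 381834 \left(- \frac{1}{1836}\right) = \frac{941520}{1047763} - \frac{7071}{34} = - \frac{7376720493}{35623942}$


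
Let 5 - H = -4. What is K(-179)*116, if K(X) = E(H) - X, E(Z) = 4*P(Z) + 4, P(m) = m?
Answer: 25404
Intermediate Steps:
H = 9 (H = 5 - 1*(-4) = 5 + 4 = 9)
E(Z) = 4 + 4*Z (E(Z) = 4*Z + 4 = 4 + 4*Z)
K(X) = 40 - X (K(X) = (4 + 4*9) - X = (4 + 36) - X = 40 - X)
K(-179)*116 = (40 - 1*(-179))*116 = (40 + 179)*116 = 219*116 = 25404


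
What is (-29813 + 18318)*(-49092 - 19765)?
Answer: 791511215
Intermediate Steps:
(-29813 + 18318)*(-49092 - 19765) = -11495*(-68857) = 791511215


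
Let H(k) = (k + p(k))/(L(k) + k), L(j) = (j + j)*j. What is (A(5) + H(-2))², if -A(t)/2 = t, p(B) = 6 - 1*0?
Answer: 784/9 ≈ 87.111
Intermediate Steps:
p(B) = 6 (p(B) = 6 + 0 = 6)
A(t) = -2*t
L(j) = 2*j² (L(j) = (2*j)*j = 2*j²)
H(k) = (6 + k)/(k + 2*k²) (H(k) = (k + 6)/(2*k² + k) = (6 + k)/(k + 2*k²))
(A(5) + H(-2))² = (-2*5 + (6 - 2)/((-2)*(1 + 2*(-2))))² = (-10 - ½*4/(1 - 4))² = (-10 - ½*4/(-3))² = (-10 - ½*(-⅓)*4)² = (-10 + ⅔)² = (-28/3)² = 784/9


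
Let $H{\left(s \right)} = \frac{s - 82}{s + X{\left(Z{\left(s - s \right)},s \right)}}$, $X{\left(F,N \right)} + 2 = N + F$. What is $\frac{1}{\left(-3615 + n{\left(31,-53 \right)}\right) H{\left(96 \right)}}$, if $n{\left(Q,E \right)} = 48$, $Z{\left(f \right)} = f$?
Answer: $- \frac{95}{24969} \approx -0.0038047$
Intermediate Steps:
$X{\left(F,N \right)} = -2 + F + N$ ($X{\left(F,N \right)} = -2 + \left(N + F\right) = -2 + \left(F + N\right) = -2 + F + N$)
$H{\left(s \right)} = \frac{-82 + s}{-2 + 2 s}$ ($H{\left(s \right)} = \frac{s - 82}{s + \left(-2 + \left(s - s\right) + s\right)} = \frac{-82 + s}{s + \left(-2 + 0 + s\right)} = \frac{-82 + s}{s + \left(-2 + s\right)} = \frac{-82 + s}{-2 + 2 s}$)
$\frac{1}{\left(-3615 + n{\left(31,-53 \right)}\right) H{\left(96 \right)}} = \frac{1}{\left(-3615 + 48\right) \frac{-82 + 96}{2 \left(-1 + 96\right)}} = \frac{1}{\left(-3567\right) \frac{1}{2} \cdot \frac{1}{95} \cdot 14} = - \frac{1}{3567 \cdot \frac{1}{2} \cdot \frac{1}{95} \cdot 14} = - \frac{1}{3567 \cdot \frac{7}{95}} = \left(- \frac{1}{3567}\right) \frac{95}{7} = - \frac{95}{24969}$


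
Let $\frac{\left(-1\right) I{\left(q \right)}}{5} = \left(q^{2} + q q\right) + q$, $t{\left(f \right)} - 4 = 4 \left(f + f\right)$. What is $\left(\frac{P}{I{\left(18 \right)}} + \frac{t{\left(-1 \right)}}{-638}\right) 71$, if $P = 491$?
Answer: $- \frac{10647799}{1062270} \approx -10.024$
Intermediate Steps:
$t{\left(f \right)} = 4 + 8 f$ ($t{\left(f \right)} = 4 + 4 \left(f + f\right) = 4 + 4 \cdot 2 f = 4 + 8 f$)
$I{\left(q \right)} = - 10 q^{2} - 5 q$ ($I{\left(q \right)} = - 5 \left(\left(q^{2} + q q\right) + q\right) = - 5 \left(\left(q^{2} + q^{2}\right) + q\right) = - 5 \left(2 q^{2} + q\right) = - 5 \left(q + 2 q^{2}\right) = - 10 q^{2} - 5 q$)
$\left(\frac{P}{I{\left(18 \right)}} + \frac{t{\left(-1 \right)}}{-638}\right) 71 = \left(\frac{491}{\left(-5\right) 18 \left(1 + 2 \cdot 18\right)} + \frac{4 + 8 \left(-1\right)}{-638}\right) 71 = \left(\frac{491}{\left(-5\right) 18 \left(1 + 36\right)} + \left(4 - 8\right) \left(- \frac{1}{638}\right)\right) 71 = \left(\frac{491}{\left(-5\right) 18 \cdot 37} - - \frac{2}{319}\right) 71 = \left(\frac{491}{-3330} + \frac{2}{319}\right) 71 = \left(491 \left(- \frac{1}{3330}\right) + \frac{2}{319}\right) 71 = \left(- \frac{491}{3330} + \frac{2}{319}\right) 71 = \left(- \frac{149969}{1062270}\right) 71 = - \frac{10647799}{1062270}$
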